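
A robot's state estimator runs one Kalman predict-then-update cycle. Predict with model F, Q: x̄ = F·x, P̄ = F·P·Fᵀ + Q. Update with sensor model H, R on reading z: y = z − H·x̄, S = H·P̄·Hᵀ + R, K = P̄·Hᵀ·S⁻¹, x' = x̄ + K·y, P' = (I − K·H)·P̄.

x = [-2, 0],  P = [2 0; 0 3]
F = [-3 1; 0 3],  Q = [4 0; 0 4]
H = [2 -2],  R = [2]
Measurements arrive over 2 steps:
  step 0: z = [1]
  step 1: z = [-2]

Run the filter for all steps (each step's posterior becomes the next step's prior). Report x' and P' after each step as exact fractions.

step 0: x' = [26/7, 22/7], P' = [1413/77 127/7; 127/7 129/7]
step 1: x' = [-100564/71623, -27676/71623], P' = [269154/71623 254776/71623; 254776/71623 276171/71623]

step 0: x̄ = F·x = [6, 0]
step 0: P̄ = F·P·Fᵀ + Q = [25 9; 9 31]
step 0: y = z − H·x̄ = [-11]
step 0: S = H·P̄·Hᵀ + R = [154]
step 0: K = P̄·Hᵀ·S⁻¹ = [16/77; -2/7]
step 0: x' = x̄ + K·y = [26/7, 22/7]
step 0: P' = (I − K·H)·P̄ = [1413/77 127/7; 127/7 129/7]
step 1: x̄ = F·x = [-8, 66/7]
step 1: P̄ = F·P·Fᵀ + Q = [866/11 -108; -108 1189/7]
step 1: y = z − H·x̄ = [230/7]
step 1: S = H·P̄·Hᵀ + R = [143246/77]
step 1: K = P̄·Hᵀ·S⁻¹ = [14378/71623; -21395/71623]
step 1: x' = x̄ + K·y = [-100564/71623, -27676/71623]
step 1: P' = (I − K·H)·P̄ = [269154/71623 254776/71623; 254776/71623 276171/71623]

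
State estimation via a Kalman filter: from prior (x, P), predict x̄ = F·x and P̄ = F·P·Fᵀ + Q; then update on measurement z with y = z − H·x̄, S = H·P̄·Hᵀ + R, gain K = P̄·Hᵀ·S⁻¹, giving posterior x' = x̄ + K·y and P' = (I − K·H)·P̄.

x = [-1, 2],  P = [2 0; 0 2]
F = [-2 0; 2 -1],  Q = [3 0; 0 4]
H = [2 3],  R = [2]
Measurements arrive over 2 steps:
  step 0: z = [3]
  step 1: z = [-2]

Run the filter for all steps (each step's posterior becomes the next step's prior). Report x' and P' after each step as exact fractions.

step 0: x' = [65/38, -9/38], P' = [208/19 -139/19; -139/19 97/19]
step 1: x' = [-5273/4323, 237/1441], P' = [75497/4323 -17122/1441; -17122/1441 11962/1441]

step 0: x̄ = F·x = [2, -4]
step 0: P̄ = F·P·Fᵀ + Q = [11 -8; -8 14]
step 0: y = z − H·x̄ = [11]
step 0: S = H·P̄·Hᵀ + R = [76]
step 0: K = P̄·Hᵀ·S⁻¹ = [-1/38; 13/38]
step 0: x' = x̄ + K·y = [65/38, -9/38]
step 0: P' = (I − K·H)·P̄ = [208/19 -139/19; -139/19 97/19]
step 1: x̄ = F·x = [-65/19, 139/38]
step 1: P̄ = F·P·Fᵀ + Q = [889/19 -1110/19; -1110/19 1561/19]
step 1: y = z − H·x̄ = [-233/38]
step 1: S = H·P̄·Hᵀ + R = [4323/19]
step 1: K = P̄·Hᵀ·S⁻¹ = [-1552/4323; 821/1441]
step 1: x' = x̄ + K·y = [-5273/4323, 237/1441]
step 1: P' = (I − K·H)·P̄ = [75497/4323 -17122/1441; -17122/1441 11962/1441]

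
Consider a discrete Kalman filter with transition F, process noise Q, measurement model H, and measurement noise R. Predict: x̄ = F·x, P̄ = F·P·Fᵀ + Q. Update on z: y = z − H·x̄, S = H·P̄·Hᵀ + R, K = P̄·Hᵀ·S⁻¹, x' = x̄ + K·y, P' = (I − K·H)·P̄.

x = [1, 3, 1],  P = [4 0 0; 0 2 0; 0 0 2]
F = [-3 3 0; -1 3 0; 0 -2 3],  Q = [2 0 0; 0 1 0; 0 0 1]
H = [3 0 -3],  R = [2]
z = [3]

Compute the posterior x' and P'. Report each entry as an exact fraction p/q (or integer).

x̄ = F·x = [6, 8, -3]
P̄ = F·P·Fᵀ + Q = [56 30 -12; 30 23 -12; -12 -12 27]
y = z − H·x̄ = [-24]
S = H·P̄·Hᵀ + R = [965]
K = P̄·Hᵀ·S⁻¹ = [204/965; 126/965; -117/965]
x' = x̄ + K·y = [894/965, 4696/965, -87/965]
P' = (I − K·H)·P̄ = [12424/965 3246/965 12288/965; 3246/965 6319/965 3162/965; 12288/965 3162/965 12366/965]

x' = [894/965, 4696/965, -87/965]
P' = [12424/965 3246/965 12288/965; 3246/965 6319/965 3162/965; 12288/965 3162/965 12366/965]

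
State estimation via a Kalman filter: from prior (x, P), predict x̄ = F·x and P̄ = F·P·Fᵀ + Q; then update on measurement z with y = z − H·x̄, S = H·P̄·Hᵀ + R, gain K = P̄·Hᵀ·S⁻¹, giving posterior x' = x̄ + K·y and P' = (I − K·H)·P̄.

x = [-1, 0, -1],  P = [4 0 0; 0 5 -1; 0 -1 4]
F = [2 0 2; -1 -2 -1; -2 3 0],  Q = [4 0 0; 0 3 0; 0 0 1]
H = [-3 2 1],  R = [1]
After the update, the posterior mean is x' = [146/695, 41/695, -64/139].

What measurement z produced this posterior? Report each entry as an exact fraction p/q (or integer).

z = [-1]

x̄ = F·x = [-4, 2, 2]
P̄ = F·P·Fᵀ + Q = [36 -12 -22; -12 27 -19; -22 -19 62]
S = H·P̄·Hᵀ + R = [695]
K = P̄·Hᵀ·S⁻¹ = [-154/695; 71/695; 18/139]
x' − x̄ = [2926/695, -1349/695, -342/139] = K·y
y = (KᵀK)⁻¹·Kᵀ·(x' − x̄) = [-19]
z = y + H·x̄ = [-19] + [18] = [-1]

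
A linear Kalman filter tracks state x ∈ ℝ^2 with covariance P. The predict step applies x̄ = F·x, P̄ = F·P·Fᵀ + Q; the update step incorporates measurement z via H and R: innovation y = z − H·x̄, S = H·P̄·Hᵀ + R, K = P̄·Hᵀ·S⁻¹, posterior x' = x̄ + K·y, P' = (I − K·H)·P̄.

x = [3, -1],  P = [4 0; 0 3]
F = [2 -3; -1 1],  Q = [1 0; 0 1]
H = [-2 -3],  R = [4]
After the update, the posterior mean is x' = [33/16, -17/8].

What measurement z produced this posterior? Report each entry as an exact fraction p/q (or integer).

z = [3]

x̄ = F·x = [9, -4]
P̄ = F·P·Fᵀ + Q = [44 -17; -17 8]
S = H·P̄·Hᵀ + R = [48]
K = P̄·Hᵀ·S⁻¹ = [-37/48; 5/24]
x' − x̄ = [-111/16, 15/8] = K·y
y = (KᵀK)⁻¹·Kᵀ·(x' − x̄) = [9]
z = y + H·x̄ = [9] + [-6] = [3]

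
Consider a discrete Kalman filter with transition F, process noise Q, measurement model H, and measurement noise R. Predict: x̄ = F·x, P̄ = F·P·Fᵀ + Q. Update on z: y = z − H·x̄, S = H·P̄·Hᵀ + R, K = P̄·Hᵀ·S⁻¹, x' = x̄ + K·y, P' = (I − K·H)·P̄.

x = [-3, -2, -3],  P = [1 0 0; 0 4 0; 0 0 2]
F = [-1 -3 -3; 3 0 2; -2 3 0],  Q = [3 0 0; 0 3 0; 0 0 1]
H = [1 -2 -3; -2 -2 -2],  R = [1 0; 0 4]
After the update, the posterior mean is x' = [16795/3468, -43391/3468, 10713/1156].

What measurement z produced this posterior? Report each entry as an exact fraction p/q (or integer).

x̄ = F·x = [18, -15, 0]
P̄ = F·P·Fᵀ + Q = [58 -15 -34; -15 20 -6; -34 -6 41]
S = H·P̄·Hᵀ + R = [700 -16; -16 40]
K = P̄·Hᵀ·S⁻¹ = [457/1734 -1195/3468; -181/3468 101/3468; -243/1156 -155/1156]
x' − x̄ = [-45629/3468, 8629/3468, 10713/1156] = K·y
y = (KᵀK)⁻¹·Kᵀ·(x' − x̄) = [-46, 3]
z = y + H·x̄ = [-46, 3] + [48, -6] = [2, -3]

z = [2, -3]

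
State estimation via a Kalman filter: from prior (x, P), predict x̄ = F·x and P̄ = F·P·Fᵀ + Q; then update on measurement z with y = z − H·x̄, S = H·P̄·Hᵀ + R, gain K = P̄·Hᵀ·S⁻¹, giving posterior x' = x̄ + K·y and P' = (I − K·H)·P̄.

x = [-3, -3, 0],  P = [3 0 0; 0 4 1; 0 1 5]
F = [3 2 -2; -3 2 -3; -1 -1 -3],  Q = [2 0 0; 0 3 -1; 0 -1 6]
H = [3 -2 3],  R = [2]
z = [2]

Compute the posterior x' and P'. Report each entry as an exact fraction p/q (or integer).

x' = [-2685/319, 2696/957, 3489/319]
P' = [7383/319 3171/319 -5229/319; 3171/319 75578/957 13623/319; -5229/319 13623/319 14341/319]

x̄ = F·x = [-15, 3, 6]
P̄ = F·P·Fᵀ + Q = [57 9 9; 9 79 42; 9 42 64]
y = z − H·x̄ = [35]
S = H·P̄·Hᵀ + R = [957]
K = P̄·Hᵀ·S⁻¹ = [60/319; -5/957; 45/319]
x' = x̄ + K·y = [-2685/319, 2696/957, 3489/319]
P' = (I − K·H)·P̄ = [7383/319 3171/319 -5229/319; 3171/319 75578/957 13623/319; -5229/319 13623/319 14341/319]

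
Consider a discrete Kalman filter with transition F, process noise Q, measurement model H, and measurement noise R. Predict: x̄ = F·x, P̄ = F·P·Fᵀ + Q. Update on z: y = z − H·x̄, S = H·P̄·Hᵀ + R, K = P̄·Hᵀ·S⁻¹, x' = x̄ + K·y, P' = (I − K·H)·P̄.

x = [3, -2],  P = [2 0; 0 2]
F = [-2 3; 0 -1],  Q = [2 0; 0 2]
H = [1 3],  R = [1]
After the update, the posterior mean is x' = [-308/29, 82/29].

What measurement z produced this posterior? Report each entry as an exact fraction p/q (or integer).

z = [-2]

x̄ = F·x = [-12, 2]
P̄ = F·P·Fᵀ + Q = [28 -6; -6 4]
S = H·P̄·Hᵀ + R = [29]
K = P̄·Hᵀ·S⁻¹ = [10/29; 6/29]
x' − x̄ = [40/29, 24/29] = K·y
y = (KᵀK)⁻¹·Kᵀ·(x' − x̄) = [4]
z = y + H·x̄ = [4] + [-6] = [-2]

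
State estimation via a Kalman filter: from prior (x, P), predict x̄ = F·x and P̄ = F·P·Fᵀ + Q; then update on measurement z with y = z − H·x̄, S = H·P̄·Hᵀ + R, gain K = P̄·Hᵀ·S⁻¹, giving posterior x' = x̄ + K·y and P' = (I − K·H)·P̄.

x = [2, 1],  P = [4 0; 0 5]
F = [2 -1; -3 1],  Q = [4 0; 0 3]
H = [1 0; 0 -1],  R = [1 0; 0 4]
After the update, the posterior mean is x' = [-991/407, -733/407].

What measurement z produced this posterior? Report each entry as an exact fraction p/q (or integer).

z = [-3, 3]

x̄ = F·x = [3, -5]
P̄ = F·P·Fᵀ + Q = [25 -29; -29 44]
S = H·P̄·Hᵀ + R = [26 29; 29 48]
K = P̄·Hᵀ·S⁻¹ = [359/407 29/407; -116/407 -303/407]
x' − x̄ = [-2212/407, 1302/407] = K·y
y = (KᵀK)⁻¹·Kᵀ·(x' − x̄) = [-6, -2]
z = y + H·x̄ = [-6, -2] + [3, 5] = [-3, 3]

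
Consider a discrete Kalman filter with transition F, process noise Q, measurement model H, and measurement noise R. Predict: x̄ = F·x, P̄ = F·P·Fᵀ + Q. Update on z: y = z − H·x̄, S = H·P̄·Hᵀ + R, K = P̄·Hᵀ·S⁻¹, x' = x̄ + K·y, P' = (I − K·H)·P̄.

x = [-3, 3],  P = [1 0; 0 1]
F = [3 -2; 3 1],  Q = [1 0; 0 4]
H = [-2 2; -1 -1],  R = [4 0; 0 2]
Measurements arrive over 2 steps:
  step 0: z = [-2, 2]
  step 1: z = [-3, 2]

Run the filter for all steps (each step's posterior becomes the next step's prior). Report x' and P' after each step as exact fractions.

step 0: x' = [-167/132, -211/132], P' = [469/660 161/660; 161/660 469/660]
step 1: x' = [-17557/76721, -150034/76721], P' = [155960/230163 54370/230163; 54370/230163 162902/230163]

step 0: x̄ = F·x = [-15, -6]
step 0: P̄ = F·P·Fᵀ + Q = [14 7; 7 14]
step 0: y = z − H·x̄ = [-20, -19]
step 0: S = H·P̄·Hᵀ + R = [60 0; 0 44]
step 0: K = P̄·Hᵀ·S⁻¹ = [-7/30 -21/44; 7/30 -21/44]
step 0: x' = x̄ + K·y = [-167/132, -211/132]
step 0: P' = (I − K·H)·P̄ = [469/660 161/660; 161/660 469/660]
step 1: x̄ = F·x = [-79/132, -178/33]
step 1: P̄ = F·P·Fᵀ + Q = [965/132 140/33; 140/33 2074/165]
step 1: y = z − H·x̄ = [145/22, -527/132]
step 1: S = H·P̄·Hᵀ + R = [2727/55 -1157/110; -1157/110 20041/660]
step 1: K = P̄·Hᵀ·S⁻¹ = [-50795/230163 -35055/76721; 54266/230163 -36212/76721]
step 1: x' = x̄ + K·y = [-17557/76721, -150034/76721]
step 1: P' = (I − K·H)·P̄ = [155960/230163 54370/230163; 54370/230163 162902/230163]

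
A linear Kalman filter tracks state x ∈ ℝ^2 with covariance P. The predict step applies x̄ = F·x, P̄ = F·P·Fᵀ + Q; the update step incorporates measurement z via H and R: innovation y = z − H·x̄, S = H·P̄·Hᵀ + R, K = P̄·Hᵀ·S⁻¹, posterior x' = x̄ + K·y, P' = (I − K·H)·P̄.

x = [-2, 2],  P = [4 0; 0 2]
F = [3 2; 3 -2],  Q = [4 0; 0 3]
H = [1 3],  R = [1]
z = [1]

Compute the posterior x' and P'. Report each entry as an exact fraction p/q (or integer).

x' = [769/160, -823/640]
P' = [831/40 -1097/160; -1097/160 1519/640]

x̄ = F·x = [-2, -10]
P̄ = F·P·Fᵀ + Q = [48 28; 28 47]
y = z − H·x̄ = [33]
S = H·P̄·Hᵀ + R = [640]
K = P̄·Hᵀ·S⁻¹ = [33/160; 169/640]
x' = x̄ + K·y = [769/160, -823/640]
P' = (I − K·H)·P̄ = [831/40 -1097/160; -1097/160 1519/640]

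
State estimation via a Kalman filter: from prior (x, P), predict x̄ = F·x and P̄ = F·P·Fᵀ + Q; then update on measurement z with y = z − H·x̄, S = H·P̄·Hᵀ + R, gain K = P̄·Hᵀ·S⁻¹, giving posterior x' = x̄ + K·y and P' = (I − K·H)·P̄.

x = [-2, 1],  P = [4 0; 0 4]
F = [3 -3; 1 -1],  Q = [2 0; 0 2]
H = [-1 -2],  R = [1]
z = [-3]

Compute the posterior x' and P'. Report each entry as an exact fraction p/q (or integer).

x' = [297/211, 159/211]
P' = [730/211 -304/211; -304/211 174/211]

x̄ = F·x = [-9, -3]
P̄ = F·P·Fᵀ + Q = [74 24; 24 10]
y = z − H·x̄ = [-18]
S = H·P̄·Hᵀ + R = [211]
K = P̄·Hᵀ·S⁻¹ = [-122/211; -44/211]
x' = x̄ + K·y = [297/211, 159/211]
P' = (I − K·H)·P̄ = [730/211 -304/211; -304/211 174/211]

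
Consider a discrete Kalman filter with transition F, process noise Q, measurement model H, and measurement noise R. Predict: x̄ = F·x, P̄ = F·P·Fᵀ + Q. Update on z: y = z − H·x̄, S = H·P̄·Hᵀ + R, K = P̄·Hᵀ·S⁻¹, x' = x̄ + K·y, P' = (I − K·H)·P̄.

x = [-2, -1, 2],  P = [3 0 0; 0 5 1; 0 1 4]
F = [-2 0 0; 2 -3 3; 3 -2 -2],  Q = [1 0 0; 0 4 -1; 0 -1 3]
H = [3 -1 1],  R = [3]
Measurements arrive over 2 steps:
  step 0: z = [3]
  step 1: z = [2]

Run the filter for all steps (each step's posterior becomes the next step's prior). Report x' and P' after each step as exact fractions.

step 0: x̄ = F·x = [4, 5, -8]
step 0: P̄ = F·P·Fᵀ + Q = [13 -12 -18; -12 79 23; -18 23 74]
step 0: y = z − H·x̄ = [4]
step 0: S = H·P̄·Hᵀ + R = [191]
step 0: K = P̄·Hᵀ·S⁻¹ = [33/191; -92/191; -3/191]
step 0: x' = x̄ + K·y = [896/191, 587/191, -1540/191]
step 0: P' = (I − K·H)·P̄ = [1394/191 744/191 -3339/191; 744/191 6625/191 4117/191; -3339/191 4117/191 14125/191]
step 1: x̄ = F·x = [-1792/191, -4589/191, 4594/191]
step 1: P̄ = F·P·Fᵀ + Q = [5767/191 18922/191 -18744/191; 18922/191 69988/191 -63194/191; -18744/191 -63194/191 160195/191]
step 1: y = z − H·x̄ = [-3425/191]
step 1: S = H·P̄·Hᵀ + R = [183051/191]
step 1: K = P̄·Hᵀ·S⁻¹ = [-20365/183051; -25472/61017; 18573/20339]
step 1: x' = x̄ + K·y = [-1352237/183051, -1009243/61017, 156151/20339]
step 1: P' = (I − K·H)·P̄ = [3355612/183051 3328934/61017 -15681/20339; 3328934/61017 4055828/20339 701422/20339; -15681/20339 701422/20339 804184/20339]

step 0: x' = [896/191, 587/191, -1540/191], P' = [1394/191 744/191 -3339/191; 744/191 6625/191 4117/191; -3339/191 4117/191 14125/191]
step 1: x' = [-1352237/183051, -1009243/61017, 156151/20339], P' = [3355612/183051 3328934/61017 -15681/20339; 3328934/61017 4055828/20339 701422/20339; -15681/20339 701422/20339 804184/20339]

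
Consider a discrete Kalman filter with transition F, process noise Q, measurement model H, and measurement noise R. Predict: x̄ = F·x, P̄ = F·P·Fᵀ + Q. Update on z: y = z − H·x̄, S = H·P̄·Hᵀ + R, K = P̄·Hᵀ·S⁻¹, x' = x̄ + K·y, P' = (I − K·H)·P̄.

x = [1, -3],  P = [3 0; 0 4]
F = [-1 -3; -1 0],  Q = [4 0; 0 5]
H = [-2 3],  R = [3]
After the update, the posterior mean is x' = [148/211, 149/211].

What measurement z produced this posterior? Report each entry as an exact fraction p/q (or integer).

z = [1]

x̄ = F·x = [8, -1]
P̄ = F·P·Fᵀ + Q = [43 3; 3 8]
S = H·P̄·Hᵀ + R = [211]
K = P̄·Hᵀ·S⁻¹ = [-77/211; 18/211]
x' − x̄ = [-1540/211, 360/211] = K·y
y = (KᵀK)⁻¹·Kᵀ·(x' − x̄) = [20]
z = y + H·x̄ = [20] + [-19] = [1]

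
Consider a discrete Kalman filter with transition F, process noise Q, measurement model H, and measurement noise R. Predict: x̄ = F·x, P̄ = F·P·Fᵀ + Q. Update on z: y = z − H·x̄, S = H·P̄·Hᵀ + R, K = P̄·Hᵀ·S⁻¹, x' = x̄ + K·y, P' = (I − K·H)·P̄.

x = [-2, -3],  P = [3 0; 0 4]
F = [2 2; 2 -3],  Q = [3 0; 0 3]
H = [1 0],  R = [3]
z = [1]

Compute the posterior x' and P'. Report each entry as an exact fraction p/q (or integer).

x̄ = F·x = [-10, 5]
P̄ = F·P·Fᵀ + Q = [31 -12; -12 51]
y = z − H·x̄ = [11]
S = H·P̄·Hᵀ + R = [34]
K = P̄·Hᵀ·S⁻¹ = [31/34; -6/17]
x' = x̄ + K·y = [1/34, 19/17]
P' = (I − K·H)·P̄ = [93/34 -18/17; -18/17 795/17]

x' = [1/34, 19/17]
P' = [93/34 -18/17; -18/17 795/17]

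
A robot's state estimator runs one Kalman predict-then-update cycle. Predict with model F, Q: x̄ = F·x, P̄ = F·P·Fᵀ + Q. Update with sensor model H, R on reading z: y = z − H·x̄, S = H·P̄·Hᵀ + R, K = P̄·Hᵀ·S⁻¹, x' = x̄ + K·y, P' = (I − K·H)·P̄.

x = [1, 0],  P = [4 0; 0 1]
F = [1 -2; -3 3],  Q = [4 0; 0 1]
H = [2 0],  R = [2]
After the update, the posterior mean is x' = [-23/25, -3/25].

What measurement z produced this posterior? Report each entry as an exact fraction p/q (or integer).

x̄ = F·x = [1, -3]
P̄ = F·P·Fᵀ + Q = [12 -18; -18 46]
S = H·P̄·Hᵀ + R = [50]
K = P̄·Hᵀ·S⁻¹ = [12/25; -18/25]
x' − x̄ = [-48/25, 72/25] = K·y
y = (KᵀK)⁻¹·Kᵀ·(x' − x̄) = [-4]
z = y + H·x̄ = [-4] + [2] = [-2]

z = [-2]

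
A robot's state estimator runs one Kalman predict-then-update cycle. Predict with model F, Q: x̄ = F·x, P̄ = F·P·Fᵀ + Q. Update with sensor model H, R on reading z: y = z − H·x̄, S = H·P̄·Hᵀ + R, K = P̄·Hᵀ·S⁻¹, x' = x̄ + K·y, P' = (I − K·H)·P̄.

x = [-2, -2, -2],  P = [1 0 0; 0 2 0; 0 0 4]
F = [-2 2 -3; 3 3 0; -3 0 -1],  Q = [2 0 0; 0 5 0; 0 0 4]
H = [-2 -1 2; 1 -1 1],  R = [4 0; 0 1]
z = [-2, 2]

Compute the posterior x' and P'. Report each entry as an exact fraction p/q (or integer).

x̄ = F·x = [6, -12, 8]
P̄ = F·P·Fᵀ + Q = [50 6 18; 6 32 -9; 18 -9 17]
y = z − H·x̄ = [-18, -24]
S = H·P̄·Hᵀ + R = [220 -1; -1 142]
K = P̄·Hᵀ·S⁻¹ = [-9878/31239 13570/31239; -8839/31239 -7762/31239; 346/10413 3229/10413]
x' = x̄ + K·y = [13186/10413, -9826/10413, -140/3471]
P' = (I − K·H)·P̄ = [29150/31239 49948/31239 11456/10413; 49948/31239 179960/31239 40750/10413; 11456/10413 40750/10413 10841/3471]

x' = [13186/10413, -9826/10413, -140/3471]
P' = [29150/31239 49948/31239 11456/10413; 49948/31239 179960/31239 40750/10413; 11456/10413 40750/10413 10841/3471]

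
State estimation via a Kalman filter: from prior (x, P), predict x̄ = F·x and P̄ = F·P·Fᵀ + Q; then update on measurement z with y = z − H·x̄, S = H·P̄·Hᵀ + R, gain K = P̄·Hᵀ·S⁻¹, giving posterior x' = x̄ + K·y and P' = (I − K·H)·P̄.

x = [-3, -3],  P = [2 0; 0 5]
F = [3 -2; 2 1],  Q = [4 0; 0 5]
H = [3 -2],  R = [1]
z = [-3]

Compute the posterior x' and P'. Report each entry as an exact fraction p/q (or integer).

x' = [-45/7, -3483/427]
P' = [50/7 74/7; 74/7 6786/427]

x̄ = F·x = [-3, -9]
P̄ = F·P·Fᵀ + Q = [42 2; 2 18]
y = z − H·x̄ = [-12]
S = H·P̄·Hᵀ + R = [427]
K = P̄·Hᵀ·S⁻¹ = [2/7; -30/427]
x' = x̄ + K·y = [-45/7, -3483/427]
P' = (I − K·H)·P̄ = [50/7 74/7; 74/7 6786/427]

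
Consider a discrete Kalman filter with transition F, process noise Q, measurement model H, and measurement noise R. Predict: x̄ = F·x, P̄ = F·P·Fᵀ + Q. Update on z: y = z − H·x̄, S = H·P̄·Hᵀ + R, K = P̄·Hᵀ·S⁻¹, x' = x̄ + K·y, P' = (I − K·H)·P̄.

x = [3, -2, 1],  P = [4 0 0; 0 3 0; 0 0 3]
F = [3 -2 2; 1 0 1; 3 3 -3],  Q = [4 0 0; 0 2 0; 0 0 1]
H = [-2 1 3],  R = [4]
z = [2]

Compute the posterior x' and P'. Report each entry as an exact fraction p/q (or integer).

x' = [565/47, 1816/517, 3864/517]
P' = [2458/47 756/47 1380/47; 756/47 4491/517 4035/517; 1380/47 4035/517 8959/517]

x̄ = F·x = [15, 4, 0]
P̄ = F·P·Fᵀ + Q = [64 18 0; 18 9 3; 0 3 91]
y = z − H·x̄ = [28]
S = H·P̄·Hᵀ + R = [1034]
K = P̄·Hᵀ·S⁻¹ = [-5/47; -9/517; 138/517]
x' = x̄ + K·y = [565/47, 1816/517, 3864/517]
P' = (I − K·H)·P̄ = [2458/47 756/47 1380/47; 756/47 4491/517 4035/517; 1380/47 4035/517 8959/517]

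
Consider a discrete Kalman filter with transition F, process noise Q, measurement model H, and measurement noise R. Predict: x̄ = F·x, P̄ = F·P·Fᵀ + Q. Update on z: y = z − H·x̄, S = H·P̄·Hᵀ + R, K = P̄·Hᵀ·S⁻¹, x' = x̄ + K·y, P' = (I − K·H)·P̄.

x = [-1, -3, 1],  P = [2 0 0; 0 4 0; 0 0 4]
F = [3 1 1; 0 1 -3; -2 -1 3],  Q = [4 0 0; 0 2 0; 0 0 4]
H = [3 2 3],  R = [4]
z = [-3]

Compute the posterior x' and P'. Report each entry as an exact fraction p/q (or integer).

x' = [-5, -6, 8]
P' = [2008/131 812/131 -2508/131; 812/131 3702/131 -3320/131; -2508/131 -3320/131 4764/131]

x̄ = F·x = [-5, -6, 8]
P̄ = F·P·Fᵀ + Q = [30 -8 -4; -8 42 -40; -4 -40 52]
y = z − H·x̄ = [0]
S = H·P̄·Hᵀ + R = [262]
K = P̄·Hᵀ·S⁻¹ = [31/131; -30/131; 32/131]
x' = x̄ + K·y = [-5, -6, 8]
P' = (I − K·H)·P̄ = [2008/131 812/131 -2508/131; 812/131 3702/131 -3320/131; -2508/131 -3320/131 4764/131]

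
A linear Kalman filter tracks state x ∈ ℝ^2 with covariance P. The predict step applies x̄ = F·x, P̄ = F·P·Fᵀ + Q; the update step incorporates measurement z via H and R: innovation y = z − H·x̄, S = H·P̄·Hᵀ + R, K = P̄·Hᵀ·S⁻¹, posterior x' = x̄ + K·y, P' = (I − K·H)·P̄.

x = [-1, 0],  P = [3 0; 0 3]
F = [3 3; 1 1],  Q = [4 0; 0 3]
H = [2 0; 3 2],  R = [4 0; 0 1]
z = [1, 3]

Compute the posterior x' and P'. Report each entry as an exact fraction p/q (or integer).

x̄ = F·x = [-3, -1]
P̄ = F·P·Fᵀ + Q = [58 18; 18 9]
y = z − H·x̄ = [7, 14]
S = H·P̄·Hᵀ + R = [236 420; 420 775]
K = P̄·Hᵀ·S⁻¹ = [17/65 42/325; -9/25 36/125]
x' = x̄ + K·y = [16/25, 64/125]
P' = (I − K·H)·P̄ = [34/65 -18/25; -18/25 153/125]

x' = [16/25, 64/125]
P' = [34/65 -18/25; -18/25 153/125]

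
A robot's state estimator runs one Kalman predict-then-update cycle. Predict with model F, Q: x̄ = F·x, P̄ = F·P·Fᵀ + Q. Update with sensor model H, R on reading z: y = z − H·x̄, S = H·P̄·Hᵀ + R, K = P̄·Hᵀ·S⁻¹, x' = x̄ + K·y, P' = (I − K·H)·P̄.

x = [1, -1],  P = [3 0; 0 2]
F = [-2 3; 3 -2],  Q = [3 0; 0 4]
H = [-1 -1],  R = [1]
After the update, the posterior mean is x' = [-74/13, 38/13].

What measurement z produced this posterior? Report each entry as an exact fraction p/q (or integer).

x̄ = F·x = [-5, 5]
P̄ = F·P·Fᵀ + Q = [33 -30; -30 39]
S = H·P̄·Hᵀ + R = [13]
K = P̄·Hᵀ·S⁻¹ = [-3/13; -9/13]
x' − x̄ = [-9/13, -27/13] = K·y
y = (KᵀK)⁻¹·Kᵀ·(x' − x̄) = [3]
z = y + H·x̄ = [3] + [0] = [3]

z = [3]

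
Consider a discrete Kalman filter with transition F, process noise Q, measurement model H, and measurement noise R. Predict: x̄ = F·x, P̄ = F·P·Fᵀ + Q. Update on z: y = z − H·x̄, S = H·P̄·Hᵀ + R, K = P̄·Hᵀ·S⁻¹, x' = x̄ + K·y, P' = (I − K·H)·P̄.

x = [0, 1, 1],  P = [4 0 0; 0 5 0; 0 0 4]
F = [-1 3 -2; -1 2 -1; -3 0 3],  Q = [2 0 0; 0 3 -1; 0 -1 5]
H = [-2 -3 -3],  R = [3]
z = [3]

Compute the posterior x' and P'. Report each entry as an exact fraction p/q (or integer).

x̄ = F·x = [1, 1, 3]
P̄ = F·P·Fᵀ + Q = [67 42 -12; 42 31 -1; -12 -1 77]
y = z − H·x̄ = [17]
S = H·P̄·Hᵀ + R = [1585]
K = P̄·Hᵀ·S⁻¹ = [-224/1585; -174/1585; -204/1585]
x' = x̄ + K·y = [-2223/1585, -1373/1585, 1287/1585]
P' = (I − K·H)·P̄ = [56019/1585 27594/1585 -64716/1585; 27594/1585 18859/1585 -37081/1585; -64716/1585 -37081/1585 80429/1585]

x' = [-2223/1585, -1373/1585, 1287/1585]
P' = [56019/1585 27594/1585 -64716/1585; 27594/1585 18859/1585 -37081/1585; -64716/1585 -37081/1585 80429/1585]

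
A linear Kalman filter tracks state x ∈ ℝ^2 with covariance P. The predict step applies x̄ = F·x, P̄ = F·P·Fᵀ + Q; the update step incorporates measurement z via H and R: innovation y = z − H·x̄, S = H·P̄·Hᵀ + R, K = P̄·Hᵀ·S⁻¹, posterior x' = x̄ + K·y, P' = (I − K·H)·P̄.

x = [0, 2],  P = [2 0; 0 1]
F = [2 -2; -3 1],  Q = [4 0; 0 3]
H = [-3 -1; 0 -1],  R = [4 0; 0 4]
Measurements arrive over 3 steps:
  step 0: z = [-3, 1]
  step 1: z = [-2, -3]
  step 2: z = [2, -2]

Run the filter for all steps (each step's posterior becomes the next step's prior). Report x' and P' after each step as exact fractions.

step 0: x̄ = F·x = [-4, 2]
step 0: P̄ = F·P·Fᵀ + Q = [16 -14; -14 22]
step 0: y = z − H·x̄ = [-13, 3]
step 0: S = H·P̄·Hᵀ + R = [86 -20; -20 26]
step 0: K = P̄·Hᵀ·S⁻¹ = [-151/459 131/459; 20/459 -373/459]
step 0: x' = x̄ + K·y = [520/459, -461/459]
step 0: P' = (I − K·H)·P̄ = [376/459 -524/459; -524/459 1492/459]
step 1: x̄ = F·x = [218/51, -2021/459]
step 1: P̄ = F·P·Fᵀ + Q = [500/17 -1048/51; -1048/51 9397/459]
step 1: y = z − H·x̄ = [2947/459, -3398/459]
step 1: S = H·P̄·Hᵀ + R = [76141/459 -18899/459; -18899/459 11233/459]
step 1: K = P̄·Hᵀ·S⁻¹ = [-92991/271307 71355/271307; 18899/271307 -195166/271307]
step 1: x' = x̄ + K·y = [34413/271307, 371586/271307]
step 1: P' = (I − K·H)·P̄ = [219128/271307 -285420/271307; -285420/271307 780664/271307]
step 2: x̄ = F·x = [-674346/271307, 268347/271307]
step 2: P̄ = F·P·Fᵀ + Q = [7367756/271307 -5159456/271307; -5159456/271307 5279257/271307]
step 2: y = z − H·x̄ = [-1212077/271307, -274267/271307]
step 2: S = H·P̄·Hᵀ + R = [41717553/271307 -10199111/271307; -10199111/271307 6364485/271307]
step 2: K = P̄·Hᵀ·S⁻¹ = [-50880343/148806403 39095987/148806403; 10199111/148806403 -107088850/148806403]
step 2: x' = x̄ + K·y = [-182077308/148806403, 209875092/148806403]
step 2: P' = (I − K·H)·P̄ = [119968440/148806403 -156383948/148806403; -156383948/148806403 428355400/148806403]

step 0: x' = [520/459, -461/459], P' = [376/459 -524/459; -524/459 1492/459]
step 1: x' = [34413/271307, 371586/271307], P' = [219128/271307 -285420/271307; -285420/271307 780664/271307]
step 2: x' = [-182077308/148806403, 209875092/148806403], P' = [119968440/148806403 -156383948/148806403; -156383948/148806403 428355400/148806403]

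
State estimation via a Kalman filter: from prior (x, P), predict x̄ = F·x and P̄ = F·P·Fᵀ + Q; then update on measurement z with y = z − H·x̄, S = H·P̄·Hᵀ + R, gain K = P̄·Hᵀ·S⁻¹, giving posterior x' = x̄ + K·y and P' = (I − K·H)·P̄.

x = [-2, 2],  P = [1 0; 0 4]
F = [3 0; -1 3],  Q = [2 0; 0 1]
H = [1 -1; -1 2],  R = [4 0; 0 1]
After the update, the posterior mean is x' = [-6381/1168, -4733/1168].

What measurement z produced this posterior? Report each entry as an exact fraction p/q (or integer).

x̄ = F·x = [-6, 8]
P̄ = F·P·Fᵀ + Q = [11 -3; -3 38]
S = H·P̄·Hᵀ + R = [59 -96; -96 176]
K = P̄·Hᵀ·S⁻¹ = [52/73 341/1168; 23/73 725/1168]
x' − x̄ = [627/1168, -14077/1168] = K·y
y = (KᵀK)⁻¹·Kᵀ·(x' − x̄) = [11, -25]
z = y + H·x̄ = [11, -25] + [-14, 22] = [-3, -3]

z = [-3, -3]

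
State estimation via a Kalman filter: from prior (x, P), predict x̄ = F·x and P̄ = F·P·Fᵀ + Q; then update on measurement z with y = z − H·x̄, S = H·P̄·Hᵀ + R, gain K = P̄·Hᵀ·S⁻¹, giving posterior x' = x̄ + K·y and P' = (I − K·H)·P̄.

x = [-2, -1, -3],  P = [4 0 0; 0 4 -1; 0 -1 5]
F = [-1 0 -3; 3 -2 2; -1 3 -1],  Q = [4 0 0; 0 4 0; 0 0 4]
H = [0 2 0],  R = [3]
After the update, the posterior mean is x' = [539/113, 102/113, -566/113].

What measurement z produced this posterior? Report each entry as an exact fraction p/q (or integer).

x̄ = F·x = [11, -10, 2]
P̄ = F·P·Fᵀ + Q = [53 -48 28; -48 84 -54; 28 -54 55]
S = H·P̄·Hᵀ + R = [339]
K = P̄·Hᵀ·S⁻¹ = [-32/113; 56/113; -36/113]
x' − x̄ = [-704/113, 1232/113, -792/113] = K·y
y = (KᵀK)⁻¹·Kᵀ·(x' − x̄) = [22]
z = y + H·x̄ = [22] + [-20] = [2]

z = [2]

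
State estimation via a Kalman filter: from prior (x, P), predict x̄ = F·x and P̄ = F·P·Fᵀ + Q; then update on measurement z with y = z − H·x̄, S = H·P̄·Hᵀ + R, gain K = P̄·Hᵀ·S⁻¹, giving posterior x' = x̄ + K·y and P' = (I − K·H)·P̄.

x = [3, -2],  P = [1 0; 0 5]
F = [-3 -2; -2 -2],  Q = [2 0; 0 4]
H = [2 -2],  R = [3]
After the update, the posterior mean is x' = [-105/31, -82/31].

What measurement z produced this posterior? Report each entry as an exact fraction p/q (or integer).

x̄ = F·x = [-5, -2]
P̄ = F·P·Fᵀ + Q = [31 26; 26 28]
S = H·P̄·Hᵀ + R = [31]
K = P̄·Hᵀ·S⁻¹ = [10/31; -4/31]
x' − x̄ = [50/31, -20/31] = K·y
y = (KᵀK)⁻¹·Kᵀ·(x' − x̄) = [5]
z = y + H·x̄ = [5] + [-6] = [-1]

z = [-1]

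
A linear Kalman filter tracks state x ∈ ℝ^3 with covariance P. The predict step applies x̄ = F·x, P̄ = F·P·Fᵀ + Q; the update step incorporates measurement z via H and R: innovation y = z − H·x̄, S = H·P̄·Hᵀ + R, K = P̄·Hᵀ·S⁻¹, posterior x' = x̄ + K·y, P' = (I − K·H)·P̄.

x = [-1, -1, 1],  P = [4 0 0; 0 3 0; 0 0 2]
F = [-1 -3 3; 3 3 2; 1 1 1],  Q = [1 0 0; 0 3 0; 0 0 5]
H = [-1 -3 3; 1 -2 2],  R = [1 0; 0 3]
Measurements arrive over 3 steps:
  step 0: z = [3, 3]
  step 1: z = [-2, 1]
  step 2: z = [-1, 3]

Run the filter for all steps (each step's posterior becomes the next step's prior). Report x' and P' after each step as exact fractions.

step 0: x' = [9779/12867, -20068/12867, -4193/12867], P' = [15550/12867 -1653/4289 -1439/12867; -1653/4289 142283/12867 139580/12867; -1439/12867 139580/12867 46305/4289]
step 1: x' = [221297495/111370953, 1397755/37123651, -3180475/111370953], P' = [85013414/111370953 -27328172/111370953 -2699485/37123651; -27328172/111370953 539800868/37123651 1596351508/111370953; -2699485/37123651 1596351508/111370953 1588418185/111370953]
step 2: x' = [306240503213/612003986058, -397283749673/1224007972116, -94816940023/306001993029], P' = [231604788349/306001993029 -153798960383/612003986058 -8174295245/102000664343; -153798960383/612003986058 6031778404985/408002657372 4459400115134/306001993029; -8174295245/102000664343 4459400115134/306001993029 4436403486497/306001993029]

step 0: x̄ = F·x = [7, -4, -1]
step 0: P̄ = F·P·Fᵀ + Q = [50 -27 -7; -27 74 25; -7 25 14]
step 0: y = z − H·x̄ = [1, -10]
step 0: S = H·P̄·Hᵀ + R = [273 198; 198 285]
step 0: K = P̄·Hᵀ·S⁻¹ = [-4990/12867 2510/4289; -1050/4289 -3455/12867; -556/12867 -923/12867]
step 0: x' = x̄ + K·y = [9779/12867, -20068/12867, -4193/12867]
step 0: P' = (I − K·H)·P̄ = [15550/12867 -1653/4289 -1439/12867; -1653/4289 142283/12867 139580/12867; -1439/12867 139580/12867 46305/4289]
step 1: x̄ = F·x = [37846/12867, -39253/12867, -14482/12867]
step 1: P̄ = F·P·Fᵀ + Q = [25639/12867 -25532/12867 -8696/12867; -25532/12867 1194396/4289 470760/4289; -8696/12867 470760/4289 209149/4289]
step 1: y = z − H·x̄ = [-62201/12867, -74521/12867]
step 1: S = H·P̄·Hᵀ + R = [12412165/12867 8307647/12867; 8307647/12867 5675884/12867]
step 1: K = P̄·Hᵀ·S⁻¹ = [-27324263/111370953 41157616/111370953; -41825116/111370953 -24476788/111370953; -5233838/37123651 -2662789/37123651]
step 1: x' = x̄ + K·y = [221297495/111370953, 1397755/37123651, -3180475/111370953]
step 1: P' = (I − K·H)·P̄ = [85013414/111370953 -27328172/111370953 -2699485/37123651; -27328172/111370953 539800868/37123651 1596351508/111370953; -2699485/37123651 1596351508/111370953 1588418185/111370953]
step 2: x̄ = F·x = [-243418715/111370953, 670111330/111370953, 222310285/111370953]
step 2: P̄ = F·P·Fᵀ + Q = [217066022/111370953 -79617055/37123651 -28283631/37123651; -79617055/37123651 40594659301/111370953 16067380657/111370953; -28283631/37123651 16067380657/111370953 6971538730/111370953]
step 2: y = z − H·x̄ = [988613467/111370953, 1473133664/111370953]
step 2: S = H·P̄·Hᵀ + R = [138287365796/111370953 92525554552/111370953; 92525554552/111370953 62892926837/111370953]
step 2: K = P̄·Hᵀ·S⁻¹ = [-148950009959/612003986058 112119325754/306001993029; -465606342491/1224007972116 -68588952467/306001993029; -14822333392/102000664343 -7835127001/102000664343]
step 2: x' = x̄ + K·y = [306240503213/612003986058, -397283749673/1224007972116, -94816940023/306001993029]
step 2: P' = (I − K·H)·P̄ = [231604788349/306001993029 -153798960383/612003986058 -8174295245/102000664343; -153798960383/612003986058 6031778404985/408002657372 4459400115134/306001993029; -8174295245/102000664343 4459400115134/306001993029 4436403486497/306001993029]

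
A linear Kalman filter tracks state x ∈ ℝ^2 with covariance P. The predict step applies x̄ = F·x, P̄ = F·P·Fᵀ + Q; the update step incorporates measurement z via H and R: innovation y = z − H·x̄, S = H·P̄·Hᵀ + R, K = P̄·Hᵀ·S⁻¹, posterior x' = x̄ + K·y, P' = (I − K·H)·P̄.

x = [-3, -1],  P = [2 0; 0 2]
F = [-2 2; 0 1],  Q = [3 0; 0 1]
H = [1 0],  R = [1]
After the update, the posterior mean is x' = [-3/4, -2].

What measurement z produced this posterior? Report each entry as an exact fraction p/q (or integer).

x̄ = F·x = [4, -1]
P̄ = F·P·Fᵀ + Q = [19 4; 4 3]
S = H·P̄·Hᵀ + R = [20]
K = P̄·Hᵀ·S⁻¹ = [19/20; 1/5]
x' − x̄ = [-19/4, -1] = K·y
y = (KᵀK)⁻¹·Kᵀ·(x' − x̄) = [-5]
z = y + H·x̄ = [-5] + [4] = [-1]

z = [-1]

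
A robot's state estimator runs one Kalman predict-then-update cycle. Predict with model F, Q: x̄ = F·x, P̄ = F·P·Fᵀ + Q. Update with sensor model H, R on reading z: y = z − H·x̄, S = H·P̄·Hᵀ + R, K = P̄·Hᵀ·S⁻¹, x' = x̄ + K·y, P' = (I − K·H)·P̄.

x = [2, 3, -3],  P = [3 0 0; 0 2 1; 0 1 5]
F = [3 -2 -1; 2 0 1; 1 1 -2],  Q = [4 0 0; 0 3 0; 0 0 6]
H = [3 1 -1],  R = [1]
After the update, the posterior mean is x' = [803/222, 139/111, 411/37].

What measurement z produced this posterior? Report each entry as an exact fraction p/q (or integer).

z = [1]

x̄ = F·x = [3, 1, 11]
P̄ = F·P·Fᵀ + Q = [48 11 18; 11 20 -3; 18 -3 27]
S = H·P̄·Hᵀ + R = [444]
K = P̄·Hᵀ·S⁻¹ = [137/444; 14/111; 2/37]
x' − x̄ = [137/222, 28/111, 4/37] = K·y
y = (KᵀK)⁻¹·Kᵀ·(x' − x̄) = [2]
z = y + H·x̄ = [2] + [-1] = [1]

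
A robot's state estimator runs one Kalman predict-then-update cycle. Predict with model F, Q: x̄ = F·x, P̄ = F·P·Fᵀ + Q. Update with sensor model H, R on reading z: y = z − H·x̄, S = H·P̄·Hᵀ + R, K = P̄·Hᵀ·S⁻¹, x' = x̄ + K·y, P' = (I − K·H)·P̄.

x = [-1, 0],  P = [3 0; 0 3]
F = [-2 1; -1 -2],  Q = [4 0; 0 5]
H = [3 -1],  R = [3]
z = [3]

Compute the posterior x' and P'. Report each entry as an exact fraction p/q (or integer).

x' = [137/97, 117/97]
P' = [437/194 570/97; 570/97 1740/97]

x̄ = F·x = [2, 1]
P̄ = F·P·Fᵀ + Q = [19 0; 0 20]
y = z − H·x̄ = [-2]
S = H·P̄·Hᵀ + R = [194]
K = P̄·Hᵀ·S⁻¹ = [57/194; -10/97]
x' = x̄ + K·y = [137/97, 117/97]
P' = (I − K·H)·P̄ = [437/194 570/97; 570/97 1740/97]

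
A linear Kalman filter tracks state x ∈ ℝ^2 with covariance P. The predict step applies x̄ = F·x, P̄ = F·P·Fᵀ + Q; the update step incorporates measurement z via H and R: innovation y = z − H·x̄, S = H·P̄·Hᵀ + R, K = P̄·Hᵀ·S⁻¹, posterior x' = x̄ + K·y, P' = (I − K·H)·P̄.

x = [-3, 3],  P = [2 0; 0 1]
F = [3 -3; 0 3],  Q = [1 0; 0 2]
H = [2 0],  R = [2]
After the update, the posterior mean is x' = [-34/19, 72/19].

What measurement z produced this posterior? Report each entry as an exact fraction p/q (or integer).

x̄ = F·x = [-18, 9]
P̄ = F·P·Fᵀ + Q = [28 -9; -9 11]
S = H·P̄·Hᵀ + R = [114]
K = P̄·Hᵀ·S⁻¹ = [28/57; -3/19]
x' − x̄ = [308/19, -99/19] = K·y
y = (KᵀK)⁻¹·Kᵀ·(x' − x̄) = [33]
z = y + H·x̄ = [33] + [-36] = [-3]

z = [-3]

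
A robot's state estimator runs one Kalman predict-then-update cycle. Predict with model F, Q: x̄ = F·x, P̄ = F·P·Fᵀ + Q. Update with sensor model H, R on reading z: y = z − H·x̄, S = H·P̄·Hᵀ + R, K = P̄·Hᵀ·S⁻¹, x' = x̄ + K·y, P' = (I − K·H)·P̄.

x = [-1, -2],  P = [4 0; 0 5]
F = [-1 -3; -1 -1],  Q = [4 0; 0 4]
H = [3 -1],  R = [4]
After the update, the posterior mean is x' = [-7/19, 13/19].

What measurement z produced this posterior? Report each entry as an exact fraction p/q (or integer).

x̄ = F·x = [7, 3]
P̄ = F·P·Fᵀ + Q = [53 19; 19 13]
S = H·P̄·Hᵀ + R = [380]
K = P̄·Hᵀ·S⁻¹ = [7/19; 11/95]
x' − x̄ = [-140/19, -44/19] = K·y
y = (KᵀK)⁻¹·Kᵀ·(x' − x̄) = [-20]
z = y + H·x̄ = [-20] + [18] = [-2]

z = [-2]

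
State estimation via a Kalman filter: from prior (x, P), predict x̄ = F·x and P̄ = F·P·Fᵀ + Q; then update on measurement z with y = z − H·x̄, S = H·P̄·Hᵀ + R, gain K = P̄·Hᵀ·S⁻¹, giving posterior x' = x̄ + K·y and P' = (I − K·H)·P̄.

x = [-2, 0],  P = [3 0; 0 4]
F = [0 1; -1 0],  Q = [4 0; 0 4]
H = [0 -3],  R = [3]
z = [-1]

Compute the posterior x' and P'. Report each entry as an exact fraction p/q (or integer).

x' = [0, 9/22]
P' = [8 0; 0 7/22]

x̄ = F·x = [0, 2]
P̄ = F·P·Fᵀ + Q = [8 0; 0 7]
y = z − H·x̄ = [5]
S = H·P̄·Hᵀ + R = [66]
K = P̄·Hᵀ·S⁻¹ = [0; -7/22]
x' = x̄ + K·y = [0, 9/22]
P' = (I − K·H)·P̄ = [8 0; 0 7/22]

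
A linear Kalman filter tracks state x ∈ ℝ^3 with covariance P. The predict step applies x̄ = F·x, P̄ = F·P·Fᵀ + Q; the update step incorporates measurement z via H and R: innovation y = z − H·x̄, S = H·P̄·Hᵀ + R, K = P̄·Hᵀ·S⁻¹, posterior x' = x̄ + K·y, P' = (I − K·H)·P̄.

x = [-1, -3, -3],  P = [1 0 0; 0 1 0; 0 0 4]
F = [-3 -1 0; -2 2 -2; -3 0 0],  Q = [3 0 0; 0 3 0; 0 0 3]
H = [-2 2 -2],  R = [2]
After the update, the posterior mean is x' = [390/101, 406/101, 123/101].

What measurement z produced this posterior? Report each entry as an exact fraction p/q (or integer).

x̄ = F·x = [6, 2, 3]
P̄ = F·P·Fᵀ + Q = [13 4 9; 4 27 6; 9 6 12]
S = H·P̄·Hᵀ + R = [202]
K = P̄·Hᵀ·S⁻¹ = [-18/101; 17/101; -15/101]
x' − x̄ = [-216/101, 204/101, -180/101] = K·y
y = (KᵀK)⁻¹·Kᵀ·(x' − x̄) = [12]
z = y + H·x̄ = [12] + [-14] = [-2]

z = [-2]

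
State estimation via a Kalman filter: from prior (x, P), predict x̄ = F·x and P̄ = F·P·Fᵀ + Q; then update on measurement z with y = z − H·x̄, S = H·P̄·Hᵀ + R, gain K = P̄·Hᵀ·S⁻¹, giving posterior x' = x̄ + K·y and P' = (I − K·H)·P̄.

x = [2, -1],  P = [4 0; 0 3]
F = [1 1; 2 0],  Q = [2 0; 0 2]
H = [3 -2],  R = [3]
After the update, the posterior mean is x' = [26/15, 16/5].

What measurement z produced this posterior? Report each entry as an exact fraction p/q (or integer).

x̄ = F·x = [1, 4]
P̄ = F·P·Fᵀ + Q = [9 8; 8 18]
S = H·P̄·Hᵀ + R = [60]
K = P̄·Hᵀ·S⁻¹ = [11/60; -1/5]
x' − x̄ = [11/15, -4/5] = K·y
y = (KᵀK)⁻¹·Kᵀ·(x' − x̄) = [4]
z = y + H·x̄ = [4] + [-5] = [-1]

z = [-1]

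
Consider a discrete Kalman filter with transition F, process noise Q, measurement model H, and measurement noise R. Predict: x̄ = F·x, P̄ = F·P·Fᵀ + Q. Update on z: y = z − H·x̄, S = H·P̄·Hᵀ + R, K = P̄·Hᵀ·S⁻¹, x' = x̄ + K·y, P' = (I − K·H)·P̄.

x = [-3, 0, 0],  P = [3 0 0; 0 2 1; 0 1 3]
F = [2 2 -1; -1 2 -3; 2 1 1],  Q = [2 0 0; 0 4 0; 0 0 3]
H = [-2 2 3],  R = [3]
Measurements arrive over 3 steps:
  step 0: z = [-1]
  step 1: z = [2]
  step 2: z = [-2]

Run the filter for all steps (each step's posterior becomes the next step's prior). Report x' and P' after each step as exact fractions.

step 0: x' = [-140/23, 63/23, -428/69], P' = [471/23 33/23 294/23; 33/23 582/23 -360/23; 294/23 -360/23 1322/69]
step 1: x' = [-104534/13621, 480949/27242, -440993/27242], P' = [1297312/13621 -656468/13621 1310396/13621; -656468/13621 4243937/27242 -3677123/27242; 1310396/13621 -3677123/27242 4199817/27242]
step 2: x' = [-7862221/5494088, -2735367/5494088, -6919101/5494088], P' = [2799072545/10988176 -2812528957/10988176 3746871149/10988176; -2812528957/10988176 4939398473/10988176 -5153736793/10988176; 3746871149/10988176 -5153736793/10988176 5931789249/10988176]

step 0: x̄ = F·x = [-6, 3, -6]
step 0: P̄ = F·P·Fᵀ + Q = [21 3 14; 3 30 -12; 14 -12 22]
step 0: y = z − H·x̄ = [-1]
step 0: S = H·P̄·Hᵀ + R = [69]
step 0: K = P̄·Hᵀ·S⁻¹ = [2/23; 6/23; 14/69]
step 0: x' = x̄ + K·y = [-140/23, 63/23, -428/69]
step 0: P' = (I − K·H)·P̄ = [471/23 33/23 294/23; 33/23 582/23 -360/23; 294/23 -360/23 1322/69]
step 1: x̄ = F·x = [-34/69, 694/23, -1079/69]
step 1: P̄ = F·P·Fᵀ + Q = [15680/69 4184/23 7336/69; 4184/23 12809/23 -2699/23; 7336/69 -2699/23 10691/69]
step 1: y = z − H·x̄ = [-857/69]
step 1: S = H·P̄·Hᵀ + R = [27242/69]
step 1: K = P̄·Hᵀ·S⁻¹ = [7876/13621; 27459/27242; 1207/27242]
step 1: x' = x̄ + K·y = [-104534/13621, 480949/27242, -440993/27242]
step 1: P' = (I − K·H)·P̄ = [1297312/13621 -656468/13621 1310396/13621; -656468/13621 4243937/27242 -3677123/27242; 1310396/13621 -3677123/27242 4199817/27242]
step 2: x̄ = F·x = [984755/27242, 2493945/27242, -189090/13621]
step 2: P̄ = F·P·Fᵀ + Q = [25330381/27242 38073103/27242 1555907/13621; 38073103/27242 122579665/27242 -13954027/13621; 1555907/13621 -13954027/13621 8390577/13621]
step 2: y = z − H·x̄ = [-969162/13621]
step 2: S = H·P̄·Hᵀ + R = [32964528/13621]
step 2: K = P̄·Hᵀ·S⁻¹ = [5803481/10988176; 14214827/10988176; -1949379/10988176]
step 2: x' = x̄ + K·y = [-7862221/5494088, -2735367/5494088, -6919101/5494088]
step 2: P' = (I − K·H)·P̄ = [2799072545/10988176 -2812528957/10988176 3746871149/10988176; -2812528957/10988176 4939398473/10988176 -5153736793/10988176; 3746871149/10988176 -5153736793/10988176 5931789249/10988176]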